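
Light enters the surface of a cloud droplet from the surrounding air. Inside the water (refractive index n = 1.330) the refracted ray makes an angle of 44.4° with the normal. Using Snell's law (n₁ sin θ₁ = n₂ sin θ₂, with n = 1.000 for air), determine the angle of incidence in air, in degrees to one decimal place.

68.5°

Snell: sin θ_i = n · sin θ_r = 1.330 × sin 44.4° = 1.330 × 0.6997 = 0.9306.
θ_i = arcsin(0.9306) = 68.52°.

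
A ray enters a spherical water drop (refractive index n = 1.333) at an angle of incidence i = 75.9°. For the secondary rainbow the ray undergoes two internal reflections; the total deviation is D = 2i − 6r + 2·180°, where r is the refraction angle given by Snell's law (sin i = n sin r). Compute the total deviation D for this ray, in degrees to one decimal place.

sin r = sin 75.9° / 1.333 = 0.9699/1.333 = 0.7276; r = 46.68°.
D = 2·75.9° − 6·46.68° + 2·180° = 151.80° − 280.11° + 360° = 231.69°.

231.7°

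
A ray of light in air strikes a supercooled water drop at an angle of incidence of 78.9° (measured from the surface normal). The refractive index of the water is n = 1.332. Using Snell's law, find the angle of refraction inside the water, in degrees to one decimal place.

47.5°

Snell: sin θ_r = sin θ_i / n = sin 78.9° / 1.332 = 0.9813 / 1.332 = 0.7367.
θ_r = arcsin(0.7367) = 47.45°.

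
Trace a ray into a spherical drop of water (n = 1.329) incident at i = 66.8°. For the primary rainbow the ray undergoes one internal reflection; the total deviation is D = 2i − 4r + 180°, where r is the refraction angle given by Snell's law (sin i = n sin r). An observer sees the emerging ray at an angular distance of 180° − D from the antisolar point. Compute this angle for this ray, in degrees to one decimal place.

41.4°

sin r = sin 66.8° / 1.329 = 0.9191/1.329 = 0.6916; r = 43.76°.
D = 2·66.8° − 4·43.76° + 180° = 133.60° − 175.03° + 180° = 138.57°.
Angle from antisolar point = 180° − D = 41.43°.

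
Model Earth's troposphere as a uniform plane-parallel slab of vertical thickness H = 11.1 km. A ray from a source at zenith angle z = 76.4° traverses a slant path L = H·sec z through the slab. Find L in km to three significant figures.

47.2 km

sec z = 1/cos 76.4° = 4.2527.
L = 11.1 × 4.2527 = 47.205 km.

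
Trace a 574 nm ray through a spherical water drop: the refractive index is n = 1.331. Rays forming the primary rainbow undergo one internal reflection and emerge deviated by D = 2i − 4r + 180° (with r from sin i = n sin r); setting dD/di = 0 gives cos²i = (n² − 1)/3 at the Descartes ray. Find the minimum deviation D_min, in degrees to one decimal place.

137.6°

cos²i = (1.77156 − 1)/3 = 0.25719; i = arccos(0.50714) = 59.527°.
sin r = sin 59.527°/1.331 = 0.64753; r = 40.356°.
D_min = 2·59.527° − 4·40.356° + 180° = 137.630°.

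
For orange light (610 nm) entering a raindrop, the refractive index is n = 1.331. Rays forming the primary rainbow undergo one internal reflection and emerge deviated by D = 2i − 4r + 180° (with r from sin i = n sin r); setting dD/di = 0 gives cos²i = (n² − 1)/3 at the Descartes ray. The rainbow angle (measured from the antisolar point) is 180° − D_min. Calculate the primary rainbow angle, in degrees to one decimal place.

cos²i = (1.77156 − 1)/3 = 0.25719; i = arccos(0.50714) = 59.527°.
sin r = sin 59.527°/1.331 = 0.64753; r = 40.356°.
D_min = 2·59.527° − 4·40.356° + 180° = 137.630°.
Rainbow angle = 180° − D_min = 42.370°.

42.4°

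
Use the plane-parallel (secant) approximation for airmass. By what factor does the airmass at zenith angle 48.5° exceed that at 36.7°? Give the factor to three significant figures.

X(48.5°)/X(36.7°) = sec 48.5° / sec 36.7° = cos 36.7° / cos 48.5° = 0.8018/0.6626 = 1.2100.

1.21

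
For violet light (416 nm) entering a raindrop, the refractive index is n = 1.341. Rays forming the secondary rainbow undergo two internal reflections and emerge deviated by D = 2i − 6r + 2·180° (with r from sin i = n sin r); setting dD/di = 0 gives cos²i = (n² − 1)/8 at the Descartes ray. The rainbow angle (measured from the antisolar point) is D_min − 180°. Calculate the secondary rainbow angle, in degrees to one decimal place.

53.0°

cos²i = (1.79828 − 1)/8 = 0.09979; i = arccos(0.31589) = 71.586°.
sin r = sin 71.586°/1.341 = 0.70753; r = 45.034°.
D_min = 2·71.586° − 6·45.034° + 360° = 232.966°.
Rainbow angle = D_min − 180° = 52.966°.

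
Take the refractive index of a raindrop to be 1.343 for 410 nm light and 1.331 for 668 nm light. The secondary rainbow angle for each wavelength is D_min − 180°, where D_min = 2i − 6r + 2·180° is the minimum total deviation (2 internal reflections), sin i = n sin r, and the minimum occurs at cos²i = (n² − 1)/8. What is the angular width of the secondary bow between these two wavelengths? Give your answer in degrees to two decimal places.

At 410 nm (n = 1.343): cos²i = 0.10046 → i = 71.522°, r = 44.928°, D_min = 233.478°, rainbow angle = 53.478°.
At 668 nm (n = 1.331): cos²i = 0.09645 → i = 71.907°, r = 45.575°, D_min = 230.365°, rainbow angle = 50.365°.
Angular width = |53.478° − 50.365°| = 3.113°.

3.11°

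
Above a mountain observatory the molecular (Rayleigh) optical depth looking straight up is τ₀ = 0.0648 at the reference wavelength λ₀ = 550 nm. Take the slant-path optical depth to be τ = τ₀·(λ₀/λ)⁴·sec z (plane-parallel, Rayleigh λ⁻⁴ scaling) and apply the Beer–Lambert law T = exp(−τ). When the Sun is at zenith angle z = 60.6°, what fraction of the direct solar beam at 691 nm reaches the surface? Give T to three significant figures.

sec 60.6° = 2.0371.
τ = 0.0648 × (550/691)⁴ × 2.0371 = 0.0648 × 0.4014 × 2.0371 = 0.0530.
T = exp(−0.0530) = 0.9484.

0.948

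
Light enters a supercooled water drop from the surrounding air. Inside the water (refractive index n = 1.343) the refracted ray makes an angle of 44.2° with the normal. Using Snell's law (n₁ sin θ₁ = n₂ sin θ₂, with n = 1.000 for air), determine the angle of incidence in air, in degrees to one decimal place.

69.4°

Snell: sin θ_i = n · sin θ_r = 1.343 × sin 44.2° = 1.343 × 0.6972 = 0.9363.
θ_i = arcsin(0.9363) = 69.44°.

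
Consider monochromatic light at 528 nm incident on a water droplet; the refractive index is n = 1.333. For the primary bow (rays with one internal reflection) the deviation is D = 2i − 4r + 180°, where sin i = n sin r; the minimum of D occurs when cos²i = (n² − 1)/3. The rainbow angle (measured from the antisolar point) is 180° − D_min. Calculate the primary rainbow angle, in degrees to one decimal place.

42.1°

cos²i = (1.77689 − 1)/3 = 0.25896; i = arccos(0.50888) = 59.410°.
sin r = sin 59.410°/1.333 = 0.64579; r = 40.225°.
D_min = 2·59.410° − 4·40.225° + 180° = 137.922°.
Rainbow angle = 180° − D_min = 42.078°.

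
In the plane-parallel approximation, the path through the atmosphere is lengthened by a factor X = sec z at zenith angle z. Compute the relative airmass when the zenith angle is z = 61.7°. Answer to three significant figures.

2.11

X = sec z = 1/cos 61.7° = 1/0.4741 = 2.1093.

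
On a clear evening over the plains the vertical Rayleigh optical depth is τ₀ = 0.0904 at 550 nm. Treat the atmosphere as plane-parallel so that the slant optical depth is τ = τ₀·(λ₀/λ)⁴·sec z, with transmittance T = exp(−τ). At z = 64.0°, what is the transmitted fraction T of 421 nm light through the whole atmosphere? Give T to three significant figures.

sec 64.0° = 2.2812.
τ = 0.0904 × (550/421)⁴ × 2.2812 = 0.0904 × 2.9129 × 2.2812 = 0.6007.
T = exp(−0.6007) = 0.5484.

0.548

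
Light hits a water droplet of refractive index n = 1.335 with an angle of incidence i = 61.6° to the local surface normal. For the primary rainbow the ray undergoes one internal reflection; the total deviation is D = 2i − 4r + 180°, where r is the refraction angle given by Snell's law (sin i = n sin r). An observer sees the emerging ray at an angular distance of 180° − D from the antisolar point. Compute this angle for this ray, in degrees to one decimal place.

sin r = sin 61.6° / 1.335 = 0.8796/1.335 = 0.6589; r = 41.22°.
D = 2·61.6° − 4·41.22° + 180° = 123.20° − 164.87° + 180° = 138.33°.
Angle from antisolar point = 180° − D = 41.67°.

41.7°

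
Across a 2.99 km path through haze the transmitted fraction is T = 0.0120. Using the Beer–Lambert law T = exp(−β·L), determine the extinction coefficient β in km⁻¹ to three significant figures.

Beer–Lambert: T = exp(−βL) ⇒ β = −ln(T)/L = −ln(0.0120)/2.99 = 4.4228/2.99 = 1.479 km⁻¹.

1.48 km⁻¹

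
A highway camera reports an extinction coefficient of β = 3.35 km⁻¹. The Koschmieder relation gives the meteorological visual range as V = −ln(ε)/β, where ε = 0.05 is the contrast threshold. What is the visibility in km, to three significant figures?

0.894 km

V = −ln(0.05) / 3.35 = 2.996 / 3.35 = 0.8942 km.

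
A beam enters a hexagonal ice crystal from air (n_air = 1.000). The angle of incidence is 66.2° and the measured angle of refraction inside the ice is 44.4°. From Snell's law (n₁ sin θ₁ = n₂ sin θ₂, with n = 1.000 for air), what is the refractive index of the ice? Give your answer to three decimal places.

1.308

n = sin θ_i / sin θ_r = sin 66.2° / sin 44.4° = 0.9150 / 0.6997 = 1.3077.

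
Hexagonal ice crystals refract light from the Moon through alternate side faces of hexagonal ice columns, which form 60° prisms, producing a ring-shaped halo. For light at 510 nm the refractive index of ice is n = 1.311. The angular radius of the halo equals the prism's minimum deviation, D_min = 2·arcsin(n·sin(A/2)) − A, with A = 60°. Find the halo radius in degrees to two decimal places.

21.92°

n·sin(A/2) = 1.311 × sin 30° = 1.311 × 0.5000 = 0.6555.
D_min = 2·arcsin(0.6555) − 60° = 2 × 40.958° − 60° = 21.915°.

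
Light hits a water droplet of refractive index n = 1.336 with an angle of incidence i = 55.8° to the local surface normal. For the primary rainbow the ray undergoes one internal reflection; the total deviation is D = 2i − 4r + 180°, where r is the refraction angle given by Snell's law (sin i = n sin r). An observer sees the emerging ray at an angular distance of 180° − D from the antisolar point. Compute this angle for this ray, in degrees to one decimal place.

sin r = sin 55.8° / 1.336 = 0.8271/1.336 = 0.6191; r = 38.25°.
D = 2·55.8° − 4·38.25° + 180° = 111.60° − 152.99° + 180° = 138.61°.
Angle from antisolar point = 180° − D = 41.39°.

41.4°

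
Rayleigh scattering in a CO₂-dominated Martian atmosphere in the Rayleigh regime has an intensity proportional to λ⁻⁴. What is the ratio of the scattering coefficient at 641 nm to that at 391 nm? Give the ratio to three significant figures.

0.138

Rayleigh scattering ∝ λ⁻⁴, so the ratio of coefficients is the inverse fourth power of the wavelength ratio.
σ(641)/σ(391) = (391/641)⁴ = (0.6100)⁴ = 0.1384.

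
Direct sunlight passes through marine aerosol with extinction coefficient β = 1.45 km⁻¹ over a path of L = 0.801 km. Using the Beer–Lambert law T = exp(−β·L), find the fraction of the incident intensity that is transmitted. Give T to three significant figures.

0.313

τ = β·L = 1.45 × 0.801 = 1.1615.
T = exp(−1.1615) = 0.3130.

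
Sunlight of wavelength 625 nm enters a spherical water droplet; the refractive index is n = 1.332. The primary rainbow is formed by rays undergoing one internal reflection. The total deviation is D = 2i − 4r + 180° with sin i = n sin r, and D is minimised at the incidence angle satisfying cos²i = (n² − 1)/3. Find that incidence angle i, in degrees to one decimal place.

cos²i = (1.332² − 1)/3 = (1.77422 − 1)/3 = 0.25807.
cos i = 0.50801, so i = 59.469°.

59.5°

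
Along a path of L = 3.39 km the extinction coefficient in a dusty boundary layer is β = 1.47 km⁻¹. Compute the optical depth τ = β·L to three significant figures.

τ = β·L = 1.47 × 3.39 = 4.9833.

4.98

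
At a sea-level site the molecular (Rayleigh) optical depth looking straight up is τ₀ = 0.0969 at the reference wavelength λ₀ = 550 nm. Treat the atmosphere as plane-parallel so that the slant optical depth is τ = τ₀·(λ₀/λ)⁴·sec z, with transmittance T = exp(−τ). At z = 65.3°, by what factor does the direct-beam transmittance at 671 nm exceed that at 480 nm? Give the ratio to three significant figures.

Airmass: sec 65.3° = 2.3931.
τ(671 nm) = 0.0969 × (550/671)⁴ × 2.3931 = 0.0969 × 0.4514 × 2.3931 = 0.1047.
τ(480 nm) = 0.0969 × (550/480)⁴ × 2.3931 = 0.0969 × 1.7238 × 2.3931 = 0.3997.
T(671)/T(480) = exp(τ_B − τ_A) = exp(0.2951) = 1.3432.

1.34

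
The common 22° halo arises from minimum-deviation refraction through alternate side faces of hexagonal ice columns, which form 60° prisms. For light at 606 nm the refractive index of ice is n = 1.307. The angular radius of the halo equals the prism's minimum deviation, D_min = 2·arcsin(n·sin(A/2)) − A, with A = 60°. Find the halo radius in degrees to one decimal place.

21.6°

n·sin(A/2) = 1.307 × sin 30° = 1.307 × 0.5000 = 0.6535.
D_min = 2·arcsin(0.6535) − 60° = 2 × 40.806° − 60° = 21.612°.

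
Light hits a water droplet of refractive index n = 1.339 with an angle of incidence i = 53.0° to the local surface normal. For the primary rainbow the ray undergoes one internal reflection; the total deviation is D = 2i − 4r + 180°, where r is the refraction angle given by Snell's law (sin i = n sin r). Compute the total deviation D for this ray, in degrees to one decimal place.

sin r = sin 53.0° / 1.339 = 0.7986/1.339 = 0.5964; r = 36.62°.
D = 2·53.0° − 4·36.62° + 180° = 106.00° − 146.46° + 180° = 139.54°.

139.5°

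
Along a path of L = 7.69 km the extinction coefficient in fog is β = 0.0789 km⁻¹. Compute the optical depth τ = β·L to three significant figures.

τ = β·L = 0.0789 × 7.69 = 0.6067.

0.607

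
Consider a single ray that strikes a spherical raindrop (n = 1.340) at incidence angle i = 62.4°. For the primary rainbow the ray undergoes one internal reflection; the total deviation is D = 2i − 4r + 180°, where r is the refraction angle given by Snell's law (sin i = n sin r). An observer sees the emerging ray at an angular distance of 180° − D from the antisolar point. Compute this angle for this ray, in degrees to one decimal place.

sin r = sin 62.4° / 1.340 = 0.8862/1.340 = 0.6613; r = 41.40°.
D = 2·62.4° − 4·41.40° + 180° = 124.80° − 165.61° + 180° = 139.19°.
Angle from antisolar point = 180° − D = 40.81°.

40.8°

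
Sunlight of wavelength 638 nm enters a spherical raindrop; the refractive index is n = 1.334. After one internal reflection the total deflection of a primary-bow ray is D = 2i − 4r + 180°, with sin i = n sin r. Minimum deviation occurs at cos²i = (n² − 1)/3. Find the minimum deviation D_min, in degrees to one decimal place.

138.1°

cos²i = (1.77956 − 1)/3 = 0.25985; i = arccos(0.50976) = 59.352°.
sin r = sin 59.352°/1.334 = 0.64492; r = 40.159°.
D_min = 2·59.352° − 4·40.159° + 180° = 138.067°.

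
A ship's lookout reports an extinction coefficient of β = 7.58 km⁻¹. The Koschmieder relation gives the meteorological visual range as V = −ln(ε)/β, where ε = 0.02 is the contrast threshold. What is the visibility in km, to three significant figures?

0.516 km

V = −ln(0.02) / 7.58 = 3.912 / 7.58 = 0.5161 km.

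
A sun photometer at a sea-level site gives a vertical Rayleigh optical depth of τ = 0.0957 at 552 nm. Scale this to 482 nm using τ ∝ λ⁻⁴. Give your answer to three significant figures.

τ(482 nm) = τ(552 nm) × (552/482)⁴ = 0.0957 × (1.1452)⁴ = 0.0957 × 1.7202 = 0.1646.

0.165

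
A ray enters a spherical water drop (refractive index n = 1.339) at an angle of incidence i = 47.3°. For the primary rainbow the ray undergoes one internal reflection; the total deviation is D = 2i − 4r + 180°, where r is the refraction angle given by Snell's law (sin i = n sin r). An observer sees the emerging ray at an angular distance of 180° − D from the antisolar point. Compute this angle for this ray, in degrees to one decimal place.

38.6°

sin r = sin 47.3° / 1.339 = 0.7349/1.339 = 0.5489; r = 33.29°.
D = 2·47.3° − 4·33.29° + 180° = 94.60° − 133.15° + 180° = 141.45°.
Angle from antisolar point = 180° − D = 38.55°.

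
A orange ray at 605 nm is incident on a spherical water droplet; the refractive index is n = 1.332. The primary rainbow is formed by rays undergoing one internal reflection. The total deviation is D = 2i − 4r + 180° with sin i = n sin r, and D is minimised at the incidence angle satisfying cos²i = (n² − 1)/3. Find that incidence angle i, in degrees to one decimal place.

59.5°

cos²i = (1.332² − 1)/3 = (1.77422 − 1)/3 = 0.25807.
cos i = 0.50801, so i = 59.469°.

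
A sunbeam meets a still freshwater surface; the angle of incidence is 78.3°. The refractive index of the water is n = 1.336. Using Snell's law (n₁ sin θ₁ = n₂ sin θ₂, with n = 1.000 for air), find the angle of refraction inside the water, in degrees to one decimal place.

47.1°

Snell: sin θ_r = sin θ_i / n = sin 78.3° / 1.336 = 0.9792 / 1.336 = 0.7330.
θ_r = arcsin(0.7330) = 47.13°.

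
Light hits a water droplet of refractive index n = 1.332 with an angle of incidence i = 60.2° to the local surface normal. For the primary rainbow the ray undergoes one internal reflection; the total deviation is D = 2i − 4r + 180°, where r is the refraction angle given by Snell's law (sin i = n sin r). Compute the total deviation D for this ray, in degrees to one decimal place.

137.8°

sin r = sin 60.2° / 1.332 = 0.8678/1.332 = 0.6515; r = 40.65°.
D = 2·60.2° − 4·40.65° + 180° = 120.40° − 162.61° + 180° = 137.79°.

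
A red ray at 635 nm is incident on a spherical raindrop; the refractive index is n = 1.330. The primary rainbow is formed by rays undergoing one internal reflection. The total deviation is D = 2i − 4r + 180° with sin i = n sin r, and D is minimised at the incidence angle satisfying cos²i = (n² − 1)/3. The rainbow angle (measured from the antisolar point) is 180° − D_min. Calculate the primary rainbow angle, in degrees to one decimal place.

42.5°

cos²i = (1.76890 − 1)/3 = 0.25630; i = arccos(0.50626) = 59.585°.
sin r = sin 59.585°/1.330 = 0.64841; r = 40.422°.
D_min = 2·59.585° − 4·40.422° + 180° = 137.484°.
Rainbow angle = 180° − D_min = 42.516°.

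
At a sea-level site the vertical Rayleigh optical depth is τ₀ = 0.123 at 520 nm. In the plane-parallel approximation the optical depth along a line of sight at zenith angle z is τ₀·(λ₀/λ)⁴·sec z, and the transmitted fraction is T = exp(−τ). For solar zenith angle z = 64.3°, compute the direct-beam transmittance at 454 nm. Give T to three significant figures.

sec 64.3° = 2.3060.
τ = 0.123 × (520/454)⁴ × 2.3060 = 0.123 × 1.7210 × 2.3060 = 0.4881.
T = exp(−0.4881) = 0.6138.

0.614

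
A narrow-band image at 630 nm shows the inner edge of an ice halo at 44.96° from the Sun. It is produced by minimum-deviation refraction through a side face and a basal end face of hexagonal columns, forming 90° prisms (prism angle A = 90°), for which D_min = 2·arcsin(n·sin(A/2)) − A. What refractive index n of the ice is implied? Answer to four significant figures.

Rearranging: n = sin((D_min + A)/2) / sin(A/2).
(D_min + A)/2 = (44.96° + 90°)/2 = 67.480°.
n = sin 67.480° / sin 45° = 0.9237 / 0.7071 = 1.3064.

1.306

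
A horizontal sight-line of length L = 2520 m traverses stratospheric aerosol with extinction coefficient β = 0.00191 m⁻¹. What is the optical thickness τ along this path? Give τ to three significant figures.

4.81

τ = β·L = 0.00191 × 2520 = 4.8132.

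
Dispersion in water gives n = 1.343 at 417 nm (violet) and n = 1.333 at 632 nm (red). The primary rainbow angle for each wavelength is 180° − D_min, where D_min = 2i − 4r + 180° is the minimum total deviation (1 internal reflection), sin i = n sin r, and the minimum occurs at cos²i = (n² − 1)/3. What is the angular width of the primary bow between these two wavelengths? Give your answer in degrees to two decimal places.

At 417 nm (n = 1.343): cos²i = 0.26788 → i = 58.830°, r = 39.577°, D_min = 139.354°, rainbow angle = 40.646°.
At 632 nm (n = 1.333): cos²i = 0.25896 → i = 59.410°, r = 40.225°, D_min = 137.922°, rainbow angle = 42.078°.
Angular width = |40.646° − 42.078°| = 1.432°.

1.43°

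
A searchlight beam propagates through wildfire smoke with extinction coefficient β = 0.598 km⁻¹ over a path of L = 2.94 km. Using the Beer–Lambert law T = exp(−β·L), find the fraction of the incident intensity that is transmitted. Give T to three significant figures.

τ = β·L = 0.598 × 2.94 = 1.7581.
T = exp(−1.7581) = 0.1724.

0.172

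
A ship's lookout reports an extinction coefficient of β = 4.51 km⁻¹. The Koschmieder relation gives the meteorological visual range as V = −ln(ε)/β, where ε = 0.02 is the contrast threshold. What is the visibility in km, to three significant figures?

0.867 km

V = −ln(0.02) / 4.51 = 3.912 / 4.51 = 0.8674 km.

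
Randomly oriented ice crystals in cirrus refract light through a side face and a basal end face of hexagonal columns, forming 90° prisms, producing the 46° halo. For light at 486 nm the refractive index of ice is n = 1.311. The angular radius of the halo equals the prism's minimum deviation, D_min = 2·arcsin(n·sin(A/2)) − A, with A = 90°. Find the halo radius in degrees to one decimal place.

n·sin(A/2) = 1.311 × sin 45° = 1.311 × 0.7071 = 0.9270.
D_min = 2·arcsin(0.9270) − 90° = 2 × 67.974° − 90° = 45.949°.

45.9°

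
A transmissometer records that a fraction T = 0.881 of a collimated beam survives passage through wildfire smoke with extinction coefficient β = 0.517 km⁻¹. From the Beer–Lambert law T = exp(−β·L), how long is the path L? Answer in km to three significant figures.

0.245 km

Beer–Lambert: T = exp(−βL) ⇒ L = −ln(T)/β = −ln(0.881)/0.517 = 0.1267/0.517 = 0.2451 km.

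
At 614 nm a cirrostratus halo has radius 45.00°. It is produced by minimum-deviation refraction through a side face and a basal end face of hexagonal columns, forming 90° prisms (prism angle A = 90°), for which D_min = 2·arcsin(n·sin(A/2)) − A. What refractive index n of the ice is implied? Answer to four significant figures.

Rearranging: n = sin((D_min + A)/2) / sin(A/2).
(D_min + A)/2 = (45.00° + 90°)/2 = 67.500°.
n = sin 67.500° / sin 45° = 0.9239 / 0.7071 = 1.3066.

1.307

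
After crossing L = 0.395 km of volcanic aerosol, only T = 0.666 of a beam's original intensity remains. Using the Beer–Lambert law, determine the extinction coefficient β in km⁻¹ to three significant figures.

Beer–Lambert: T = exp(−βL) ⇒ β = −ln(T)/L = −ln(0.666)/0.395 = 0.4065/0.395 = 1.029 km⁻¹.

1.03 km⁻¹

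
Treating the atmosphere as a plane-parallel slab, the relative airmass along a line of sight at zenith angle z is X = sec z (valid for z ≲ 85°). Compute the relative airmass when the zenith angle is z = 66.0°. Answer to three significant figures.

X = sec z = 1/cos 66.0° = 1/0.4067 = 2.4586.

2.46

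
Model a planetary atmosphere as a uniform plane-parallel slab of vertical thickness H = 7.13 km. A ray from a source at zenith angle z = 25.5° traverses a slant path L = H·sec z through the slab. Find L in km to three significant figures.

sec z = 1/cos 25.5° = 1.1079.
L = 7.13 × 1.1079 = 7.900 km.

7.90 km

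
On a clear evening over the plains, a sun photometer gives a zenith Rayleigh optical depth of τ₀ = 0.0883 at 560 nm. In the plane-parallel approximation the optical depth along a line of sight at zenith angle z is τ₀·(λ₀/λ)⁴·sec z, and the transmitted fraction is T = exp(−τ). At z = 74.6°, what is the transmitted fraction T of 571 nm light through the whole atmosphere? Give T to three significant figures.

sec 74.6° = 3.7657.
τ = 0.0883 × (560/571)⁴ × 3.7657 = 0.0883 × 0.9251 × 3.7657 = 0.3076.
T = exp(−0.3076) = 0.7352.

0.735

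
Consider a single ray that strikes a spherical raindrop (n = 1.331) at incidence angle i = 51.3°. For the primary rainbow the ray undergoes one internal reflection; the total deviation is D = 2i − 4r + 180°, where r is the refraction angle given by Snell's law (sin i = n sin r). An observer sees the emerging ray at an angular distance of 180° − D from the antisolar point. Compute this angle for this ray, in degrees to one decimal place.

41.0°

sin r = sin 51.3° / 1.331 = 0.7804/1.331 = 0.5863; r = 35.90°.
D = 2·51.3° − 4·35.90° + 180° = 102.60° − 143.59° + 180° = 139.01°.
Angle from antisolar point = 180° − D = 40.99°.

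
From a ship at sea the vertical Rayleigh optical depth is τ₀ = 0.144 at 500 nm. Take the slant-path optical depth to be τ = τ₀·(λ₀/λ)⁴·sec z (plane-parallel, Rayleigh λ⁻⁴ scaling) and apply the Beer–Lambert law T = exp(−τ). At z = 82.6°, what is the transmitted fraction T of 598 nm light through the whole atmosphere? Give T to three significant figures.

sec 82.6° = 7.7642.
τ = 0.144 × (500/598)⁴ × 7.7642 = 0.144 × 0.4887 × 7.7642 = 0.5464.
T = exp(−0.5464) = 0.5790.

0.579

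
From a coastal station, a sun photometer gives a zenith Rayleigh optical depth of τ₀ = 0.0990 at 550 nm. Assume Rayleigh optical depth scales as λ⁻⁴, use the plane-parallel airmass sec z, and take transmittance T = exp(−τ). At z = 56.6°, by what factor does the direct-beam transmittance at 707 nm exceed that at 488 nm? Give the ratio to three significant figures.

1.25

Airmass: sec 56.6° = 1.8166.
τ(707 nm) = 0.0990 × (550/707)⁴ × 1.8166 = 0.0990 × 0.3662 × 1.8166 = 0.0659.
τ(488 nm) = 0.0990 × (550/488)⁴ × 1.8166 = 0.0990 × 1.6135 × 1.8166 = 0.2902.
T(707)/T(488) = exp(τ_B − τ_A) = exp(0.2243) = 1.2515.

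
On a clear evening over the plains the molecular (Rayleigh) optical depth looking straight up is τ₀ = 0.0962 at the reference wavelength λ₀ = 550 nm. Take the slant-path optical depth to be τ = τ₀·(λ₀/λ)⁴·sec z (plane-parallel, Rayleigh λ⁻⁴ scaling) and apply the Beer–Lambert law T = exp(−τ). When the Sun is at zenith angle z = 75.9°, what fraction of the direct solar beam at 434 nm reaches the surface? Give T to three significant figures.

sec 75.9° = 4.1048.
τ = 0.0962 × (550/434)⁴ × 4.1048 = 0.0962 × 2.5792 × 4.1048 = 1.0185.
T = exp(−1.0185) = 0.3611.

0.361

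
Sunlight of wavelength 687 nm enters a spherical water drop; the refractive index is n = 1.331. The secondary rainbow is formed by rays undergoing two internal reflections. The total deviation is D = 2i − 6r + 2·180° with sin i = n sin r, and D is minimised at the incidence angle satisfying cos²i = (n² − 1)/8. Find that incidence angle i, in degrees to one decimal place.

cos²i = (1.331² − 1)/8 = (1.77156 − 1)/8 = 0.09645.
cos i = 0.31056, so i = 71.907°.

71.9°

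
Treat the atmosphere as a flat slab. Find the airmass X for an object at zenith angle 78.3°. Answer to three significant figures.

X = sec z = 1/cos 78.3° = 1/0.2028 = 4.9313.

4.93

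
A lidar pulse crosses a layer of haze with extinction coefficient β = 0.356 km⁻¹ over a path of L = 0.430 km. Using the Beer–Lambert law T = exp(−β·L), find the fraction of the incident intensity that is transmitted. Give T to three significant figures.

τ = β·L = 0.356 × 0.430 = 0.1531.
T = exp(−0.1531) = 0.8581.

0.858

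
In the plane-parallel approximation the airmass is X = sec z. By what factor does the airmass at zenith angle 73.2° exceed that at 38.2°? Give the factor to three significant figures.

2.72

X(73.2°)/X(38.2°) = sec 73.2° / sec 38.2° = cos 38.2° / cos 73.2° = 0.7859/0.2890 = 2.7189.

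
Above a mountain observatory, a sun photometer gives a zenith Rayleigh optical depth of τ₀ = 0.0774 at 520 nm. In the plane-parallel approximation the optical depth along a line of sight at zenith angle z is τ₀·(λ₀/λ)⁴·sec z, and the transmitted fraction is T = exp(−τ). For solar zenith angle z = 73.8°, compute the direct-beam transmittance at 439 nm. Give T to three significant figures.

sec 73.8° = 3.5843.
τ = 0.0774 × (520/439)⁴ × 3.5843 = 0.0774 × 1.9686 × 3.5843 = 0.5461.
T = exp(−0.5461) = 0.5792.

0.579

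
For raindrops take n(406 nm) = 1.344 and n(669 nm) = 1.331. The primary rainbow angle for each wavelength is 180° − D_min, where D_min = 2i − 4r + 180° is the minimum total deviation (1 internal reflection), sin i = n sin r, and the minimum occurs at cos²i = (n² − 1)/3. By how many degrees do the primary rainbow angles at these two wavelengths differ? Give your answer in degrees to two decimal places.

1.86°

At 406 nm (n = 1.344): cos²i = 0.26878 → i = 58.772°, r = 39.512°, D_min = 139.495°, rainbow angle = 40.505°.
At 669 nm (n = 1.331): cos²i = 0.25719 → i = 59.527°, r = 40.356°, D_min = 137.630°, rainbow angle = 42.370°.
Angular width = |40.505° − 42.370°| = 1.865°.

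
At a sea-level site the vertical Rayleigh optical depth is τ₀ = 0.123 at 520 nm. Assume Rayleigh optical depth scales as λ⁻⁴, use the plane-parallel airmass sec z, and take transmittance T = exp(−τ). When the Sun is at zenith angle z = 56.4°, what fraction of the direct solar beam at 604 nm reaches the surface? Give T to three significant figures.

sec 56.4° = 1.8070.
τ = 0.123 × (520/604)⁴ × 1.8070 = 0.123 × 0.5494 × 1.8070 = 0.1221.
T = exp(−0.1221) = 0.8851.

0.885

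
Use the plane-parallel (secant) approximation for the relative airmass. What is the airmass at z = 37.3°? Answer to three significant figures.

1.26

X = sec z = 1/cos 37.3° = 1/0.7955 = 1.2571.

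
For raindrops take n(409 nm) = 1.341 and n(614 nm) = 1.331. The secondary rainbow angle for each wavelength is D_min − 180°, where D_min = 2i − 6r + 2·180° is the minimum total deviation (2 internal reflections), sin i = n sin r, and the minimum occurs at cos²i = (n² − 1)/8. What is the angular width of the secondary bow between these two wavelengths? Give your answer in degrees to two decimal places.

2.60°

At 409 nm (n = 1.341): cos²i = 0.09979 → i = 71.586°, r = 45.034°, D_min = 232.966°, rainbow angle = 52.966°.
At 614 nm (n = 1.331): cos²i = 0.09645 → i = 71.907°, r = 45.575°, D_min = 230.365°, rainbow angle = 50.365°.
Angular width = |52.966° − 50.365°| = 2.601°.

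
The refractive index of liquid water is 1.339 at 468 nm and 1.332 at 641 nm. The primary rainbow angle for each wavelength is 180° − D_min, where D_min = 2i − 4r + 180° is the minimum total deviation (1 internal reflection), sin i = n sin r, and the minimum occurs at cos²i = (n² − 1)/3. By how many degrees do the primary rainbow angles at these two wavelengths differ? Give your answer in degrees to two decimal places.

At 468 nm (n = 1.339): cos²i = 0.26431 → i = 59.062°, r = 39.834°, D_min = 138.786°, rainbow angle = 41.214°.
At 641 nm (n = 1.332): cos²i = 0.25807 → i = 59.469°, r = 40.290°, D_min = 137.776°, rainbow angle = 42.224°.
Angular width = |41.214° − 42.224°| = 1.010°.

1.01°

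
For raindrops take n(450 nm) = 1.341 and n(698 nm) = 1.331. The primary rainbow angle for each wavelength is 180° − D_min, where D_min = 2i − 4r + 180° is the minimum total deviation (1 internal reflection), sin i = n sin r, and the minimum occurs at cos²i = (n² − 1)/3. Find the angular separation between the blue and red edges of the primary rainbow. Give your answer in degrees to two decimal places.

At 450 nm (n = 1.341): cos²i = 0.26609 → i = 58.946°, r = 39.705°, D_min = 139.071°, rainbow angle = 40.929°.
At 698 nm (n = 1.331): cos²i = 0.25719 → i = 59.527°, r = 40.356°, D_min = 137.630°, rainbow angle = 42.370°.
Angular width = |40.929° − 42.370°| = 1.441°.

1.44°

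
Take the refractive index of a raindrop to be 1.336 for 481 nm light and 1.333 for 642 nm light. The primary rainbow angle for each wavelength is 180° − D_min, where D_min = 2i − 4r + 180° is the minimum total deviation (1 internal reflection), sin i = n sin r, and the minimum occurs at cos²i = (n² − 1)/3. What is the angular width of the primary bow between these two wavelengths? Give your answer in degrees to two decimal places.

0.43°

At 481 nm (n = 1.336): cos²i = 0.26163 → i = 59.236°, r = 40.029°, D_min = 138.356°, rainbow angle = 41.644°.
At 642 nm (n = 1.333): cos²i = 0.25896 → i = 59.410°, r = 40.225°, D_min = 137.922°, rainbow angle = 42.078°.
Angular width = |41.644° − 42.078°| = 0.434°.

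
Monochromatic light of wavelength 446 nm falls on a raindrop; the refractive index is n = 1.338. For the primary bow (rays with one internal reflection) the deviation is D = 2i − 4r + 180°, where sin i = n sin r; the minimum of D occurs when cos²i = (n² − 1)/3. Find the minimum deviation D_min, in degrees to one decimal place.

cos²i = (1.79024 − 1)/3 = 0.26341; i = arccos(0.51324) = 59.120°.
sin r = sin 59.120°/1.338 = 0.64144; r = 39.899°.
D_min = 2·59.120° − 4·39.899° + 180° = 138.643°.

138.6°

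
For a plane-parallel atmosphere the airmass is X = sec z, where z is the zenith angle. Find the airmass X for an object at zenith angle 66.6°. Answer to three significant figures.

X = sec z = 1/cos 66.6° = 1/0.3971 = 2.5180.

2.52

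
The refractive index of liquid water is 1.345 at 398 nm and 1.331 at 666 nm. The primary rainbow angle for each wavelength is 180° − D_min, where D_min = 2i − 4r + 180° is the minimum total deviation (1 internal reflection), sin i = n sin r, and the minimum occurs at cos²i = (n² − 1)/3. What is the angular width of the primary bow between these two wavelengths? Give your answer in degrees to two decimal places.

At 398 nm (n = 1.345): cos²i = 0.26967 → i = 58.715°, r = 39.448°, D_min = 139.635°, rainbow angle = 40.365°.
At 666 nm (n = 1.331): cos²i = 0.25719 → i = 59.527°, r = 40.356°, D_min = 137.630°, rainbow angle = 42.370°.
Angular width = |40.365° − 42.370°| = 2.005°.

2.01°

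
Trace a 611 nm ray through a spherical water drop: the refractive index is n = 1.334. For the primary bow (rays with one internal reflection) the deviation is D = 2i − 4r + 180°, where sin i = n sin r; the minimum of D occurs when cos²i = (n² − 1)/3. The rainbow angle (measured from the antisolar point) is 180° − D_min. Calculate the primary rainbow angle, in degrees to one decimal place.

41.9°

cos²i = (1.77956 − 1)/3 = 0.25985; i = arccos(0.50976) = 59.352°.
sin r = sin 59.352°/1.334 = 0.64492; r = 40.159°.
D_min = 2·59.352° − 4·40.159° + 180° = 138.067°.
Rainbow angle = 180° − D_min = 41.933°.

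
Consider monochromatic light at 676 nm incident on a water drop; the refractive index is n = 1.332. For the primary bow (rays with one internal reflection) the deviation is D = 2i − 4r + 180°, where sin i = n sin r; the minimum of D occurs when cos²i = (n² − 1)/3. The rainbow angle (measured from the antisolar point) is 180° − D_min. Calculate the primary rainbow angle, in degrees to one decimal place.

42.2°

cos²i = (1.77422 − 1)/3 = 0.25807; i = arccos(0.50801) = 59.469°.
sin r = sin 59.469°/1.332 = 0.64666; r = 40.290°.
D_min = 2·59.469° − 4·40.290° + 180° = 137.776°.
Rainbow angle = 180° − D_min = 42.224°.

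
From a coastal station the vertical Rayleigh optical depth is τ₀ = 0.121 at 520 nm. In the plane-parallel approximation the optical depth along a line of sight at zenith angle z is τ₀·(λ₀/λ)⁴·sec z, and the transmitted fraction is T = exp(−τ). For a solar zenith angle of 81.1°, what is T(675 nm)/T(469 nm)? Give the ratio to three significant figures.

2.48

Airmass: sec 81.1° = 6.4637.
τ(675 nm) = 0.121 × (520/675)⁴ × 6.4637 = 0.121 × 0.3522 × 6.4637 = 0.2755.
τ(469 nm) = 0.121 × (520/469)⁴ × 6.4637 = 0.121 × 1.5112 × 6.4637 = 1.1819.
T(675)/T(469) = exp(τ_B − τ_A) = exp(0.9065) = 2.4755.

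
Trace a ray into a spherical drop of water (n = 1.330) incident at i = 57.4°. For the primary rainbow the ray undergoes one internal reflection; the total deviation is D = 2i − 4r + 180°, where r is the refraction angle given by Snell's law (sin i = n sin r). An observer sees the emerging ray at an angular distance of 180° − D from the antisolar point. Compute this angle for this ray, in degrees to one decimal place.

42.4°

sin r = sin 57.4° / 1.330 = 0.8425/1.330 = 0.6334; r = 39.30°.
D = 2·57.4° − 4·39.30° + 180° = 114.80° − 157.21° + 180° = 137.59°.
Angle from antisolar point = 180° − D = 42.41°.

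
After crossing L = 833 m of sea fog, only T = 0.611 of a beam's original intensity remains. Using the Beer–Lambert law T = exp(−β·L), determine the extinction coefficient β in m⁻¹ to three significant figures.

0.000591 m⁻¹

Beer–Lambert: T = exp(−βL) ⇒ β = −ln(T)/L = −ln(0.611)/833 = 0.4927/833 = 0.0005914 m⁻¹.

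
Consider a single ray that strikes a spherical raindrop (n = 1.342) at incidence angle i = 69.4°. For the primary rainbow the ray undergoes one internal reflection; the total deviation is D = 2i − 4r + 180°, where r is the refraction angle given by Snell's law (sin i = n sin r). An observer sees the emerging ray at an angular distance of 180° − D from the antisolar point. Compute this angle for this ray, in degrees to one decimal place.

38.1°

sin r = sin 69.4° / 1.342 = 0.9361/1.342 = 0.6975; r = 44.23°.
D = 2·69.4° − 4·44.23° + 180° = 138.80° − 176.91° + 180° = 141.89°.
Angle from antisolar point = 180° − D = 38.11°.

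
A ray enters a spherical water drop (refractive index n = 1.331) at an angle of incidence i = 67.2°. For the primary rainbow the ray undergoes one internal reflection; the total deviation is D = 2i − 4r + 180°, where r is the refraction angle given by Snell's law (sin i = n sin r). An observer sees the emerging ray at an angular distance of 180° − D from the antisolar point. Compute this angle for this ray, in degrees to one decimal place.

sin r = sin 67.2° / 1.331 = 0.9219/1.331 = 0.6926; r = 43.84°.
D = 2·67.2° − 4·43.84° + 180° = 134.40° − 175.35° + 180° = 139.05°.
Angle from antisolar point = 180° − D = 40.95°.

40.9°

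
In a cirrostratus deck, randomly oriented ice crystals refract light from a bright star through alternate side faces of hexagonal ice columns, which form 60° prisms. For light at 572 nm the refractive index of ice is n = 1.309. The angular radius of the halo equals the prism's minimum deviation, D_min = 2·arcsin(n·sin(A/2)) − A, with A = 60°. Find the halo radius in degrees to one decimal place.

n·sin(A/2) = 1.309 × sin 30° = 1.309 × 0.5000 = 0.6545.
D_min = 2·arcsin(0.6545) − 60° = 2 × 40.882° − 60° = 21.763°.

21.8°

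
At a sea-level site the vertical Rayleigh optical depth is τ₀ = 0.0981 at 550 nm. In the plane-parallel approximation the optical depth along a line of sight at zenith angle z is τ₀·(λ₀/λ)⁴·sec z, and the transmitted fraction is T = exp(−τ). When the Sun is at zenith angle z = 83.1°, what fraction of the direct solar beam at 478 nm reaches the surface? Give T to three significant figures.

0.239

sec 83.1° = 8.3238.
τ = 0.0981 × (550/478)⁴ × 8.3238 = 0.0981 × 1.7528 × 8.3238 = 1.4313.
T = exp(−1.4313) = 0.2390.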